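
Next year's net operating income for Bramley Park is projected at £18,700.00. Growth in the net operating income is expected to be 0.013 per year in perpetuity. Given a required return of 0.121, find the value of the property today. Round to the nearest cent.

£173148.15

Growing perpetuity: P = D₁ / (r − g) = £18,700.0000 / (0.121 − 0.013) = £173,148.15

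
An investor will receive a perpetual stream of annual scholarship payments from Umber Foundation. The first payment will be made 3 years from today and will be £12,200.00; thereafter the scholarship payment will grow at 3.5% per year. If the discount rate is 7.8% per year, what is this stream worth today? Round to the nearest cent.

Value at end of year 2: C₁ / (r − g) = £12,200.00 / (0.078 − 0.035) = £283,720.9302
Discount to today: PV = £283,720.9302 / (1 + 0.078)^2 = £283,720.9302 / 1.162084 = £244,148.38

£244148.38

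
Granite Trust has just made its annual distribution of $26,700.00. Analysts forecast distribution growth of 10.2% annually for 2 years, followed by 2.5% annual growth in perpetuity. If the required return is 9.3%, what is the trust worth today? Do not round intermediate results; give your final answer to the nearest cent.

$463179.83

D_1 = 29423.40000
D_2 = 32424.58680
Terminal value at year 2: TV = D_2×(1+g_2)/(r−g_2) = 33235.20147/0.068 = 488752.96279
P_0 = D_1/(1+r)^1 + D_2/(1+r)^2 + TV/(1+r)^2
    = 26919.85361 + 27141.51755 + 409118.46308 = 463179.83424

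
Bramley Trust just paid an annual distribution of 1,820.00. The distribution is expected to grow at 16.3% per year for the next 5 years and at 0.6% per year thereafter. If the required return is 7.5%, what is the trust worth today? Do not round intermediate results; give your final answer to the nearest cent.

D_1 = 2116.66000
D_2 = 2461.67558
D_3 = 2862.92870
D_4 = 3329.58608
D_5 = 3872.30861
Terminal value at year 5: TV = D_5×(1+g_2)/(r−g_2) = 3895.54246/0.069 = 56457.13710
P_0 = D_1/(1+r)^1 + D_2/(1+r)^2 + D_3/(1+r)^3 + D_4/(1+r)^4 + D_5/(1+r)^5 + TV/(1+r)^5
    = 1968.98605 + 2130.16816 + 2304.54472 + 2493.19582 + 2697.28999 + 39325.70620 = 50919.89093

50919.89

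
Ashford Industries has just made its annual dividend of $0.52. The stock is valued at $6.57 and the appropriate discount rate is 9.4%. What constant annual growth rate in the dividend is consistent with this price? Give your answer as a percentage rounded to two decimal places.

P = D₀(1+g)/(r−g) ⇒ P(r−g) = D₀(1+g) ⇒ g(P+D₀) = P·r − D₀
g = (P·r − D₀)/(P + D₀) = ($6.57×0.094 − $0.52) / ($6.57 + $0.52) = 0.013763

1.38%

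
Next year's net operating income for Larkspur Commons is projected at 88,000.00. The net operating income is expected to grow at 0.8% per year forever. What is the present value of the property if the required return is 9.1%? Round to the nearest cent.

1060240.96

Growing perpetuity: P = D₁ / (r − g) = 88,000.0000 / (0.091 − 0.008) = 1,060,240.96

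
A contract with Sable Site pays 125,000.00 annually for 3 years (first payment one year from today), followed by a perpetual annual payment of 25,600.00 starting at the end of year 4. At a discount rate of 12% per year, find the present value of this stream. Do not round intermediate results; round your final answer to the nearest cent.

PV of 3-year annuity: 125,000.00 × [1 − (1+0.12)^−3] / 0.12 = 300228.90853
Perpetuity value at year 3: 25,600.00 / 0.12 = 213333.33333
PV of perpetuity: 213333.33333 / (1+0.12)^3 = 151846.45287
Total PV = 300228.90853 + 151846.45287 = 452075.36139

452075.36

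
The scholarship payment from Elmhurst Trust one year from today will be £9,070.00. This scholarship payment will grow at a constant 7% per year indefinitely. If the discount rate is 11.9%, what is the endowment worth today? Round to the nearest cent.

£185102.04

Growing perpetuity: P = D₁ / (r − g) = £9,070.0000 / (0.119 − 0.07) = £185,102.04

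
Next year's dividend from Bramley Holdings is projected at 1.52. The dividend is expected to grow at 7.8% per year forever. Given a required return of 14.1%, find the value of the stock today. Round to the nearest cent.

Growing perpetuity: P = D₁ / (r − g) = 1.5200 / (0.141 − 0.078) = 24.13

24.13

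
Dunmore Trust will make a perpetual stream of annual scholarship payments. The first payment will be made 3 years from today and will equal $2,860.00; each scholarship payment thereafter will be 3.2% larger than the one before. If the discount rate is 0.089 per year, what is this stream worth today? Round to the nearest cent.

$42309.26

Value at end of year 2: C₁ / (r − g) = $2,860.00 / (0.089 − 0.032) = $50,175.4386
Discount to today: PV = $50,175.4386 / (1 + 0.089)^2 = $50,175.4386 / 1.185921 = $42,309.26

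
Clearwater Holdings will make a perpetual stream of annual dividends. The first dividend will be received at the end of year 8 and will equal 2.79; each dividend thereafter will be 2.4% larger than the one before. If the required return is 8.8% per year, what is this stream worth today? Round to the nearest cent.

Value at end of year 7: C₁ / (r − g) = 2.79 / (0.088 − 0.024) = 43.5938
Discount to today: PV = 43.5938 / (1 + 0.088)^7 = 43.5938 / 1.804689 = 24.16

24.16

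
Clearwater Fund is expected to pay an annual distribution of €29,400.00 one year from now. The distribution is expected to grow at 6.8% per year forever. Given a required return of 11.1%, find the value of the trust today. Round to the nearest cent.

€683720.93

Growing perpetuity: P = D₁ / (r − g) = €29,400.0000 / (0.111 − 0.068) = €683,720.93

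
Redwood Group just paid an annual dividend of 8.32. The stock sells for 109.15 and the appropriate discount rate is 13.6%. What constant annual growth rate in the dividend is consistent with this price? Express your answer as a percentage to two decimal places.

5.55%

P = D₀(1+g)/(r−g) ⇒ P(r−g) = D₀(1+g) ⇒ g(P+D₀) = P·r − D₀
g = (P·r − D₀)/(P + D₀) = (109.15×0.136 − 8.32) / (109.15 + 8.32) = 0.055541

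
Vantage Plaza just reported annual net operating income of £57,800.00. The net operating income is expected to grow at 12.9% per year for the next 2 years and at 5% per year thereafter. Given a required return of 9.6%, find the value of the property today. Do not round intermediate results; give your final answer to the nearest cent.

D_1 = 65256.20000
D_2 = 73674.24980
Terminal value at year 2: TV = D_2×(1+g_2)/(r−g_2) = 77357.96229/0.046 = 1681694.83239
P_0 = D_1/(1+r)^1 + D_2/(1+r)^2 + TV/(1+r)^2
    = 59540.32847 + 61333.05734 + 1399993.70004 = 1520867.08585

£1520867.09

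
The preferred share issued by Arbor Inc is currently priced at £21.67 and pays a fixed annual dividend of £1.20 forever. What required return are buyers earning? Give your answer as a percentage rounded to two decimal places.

5.54%

P = C/r ⇒ r = C/P = £1.20/£21.67 = 0.055376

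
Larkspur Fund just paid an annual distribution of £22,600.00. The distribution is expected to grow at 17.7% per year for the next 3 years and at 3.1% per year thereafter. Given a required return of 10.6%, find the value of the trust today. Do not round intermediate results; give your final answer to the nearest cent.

£451312.72

D_1 = 26600.20000
D_2 = 31308.43540
D_3 = 36850.02847
Terminal value at year 3: TV = D_3×(1+g_2)/(r−g_2) = 37992.37935/0.075 = 506565.05798
P_0 = D_1/(1+r)^1 + D_2/(1+r)^2 + D_3/(1+r)^3 + TV/(1+r)^3
    = 24050.81374 + 25594.76291 + 27237.82635 + 374429.31955 = 451312.72255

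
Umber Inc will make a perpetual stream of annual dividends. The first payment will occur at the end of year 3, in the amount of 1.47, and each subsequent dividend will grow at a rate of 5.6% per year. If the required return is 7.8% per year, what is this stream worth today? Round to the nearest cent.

57.50

Value at end of year 2: C₁ / (r − g) = 1.47 / (0.078 − 0.056) = 66.8182
Discount to today: PV = 66.8182 / (1 + 0.078)^2 = 66.8182 / 1.162084 = 57.50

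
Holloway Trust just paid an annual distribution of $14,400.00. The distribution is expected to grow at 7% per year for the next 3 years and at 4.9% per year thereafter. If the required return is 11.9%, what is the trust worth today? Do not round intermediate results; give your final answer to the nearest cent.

D_1 = 15408.00000
D_2 = 16486.56000
D_3 = 17640.61920
Terminal value at year 3: TV = D_3×(1+g_2)/(r−g_2) = 18505.00954/0.07 = 264357.27915
P_0 = D_1/(1+r)^1 + D_2/(1+r)^2 + D_3/(1+r)^3 + TV/(1+r)^3
    = 13769.43700 + 13166.48578 + 12589.93725 + 188669.20252 = 228195.06255

$228195.06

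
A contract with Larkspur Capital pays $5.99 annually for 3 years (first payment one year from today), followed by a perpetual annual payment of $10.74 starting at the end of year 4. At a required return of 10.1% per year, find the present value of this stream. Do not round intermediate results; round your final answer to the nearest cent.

$94.54

PV of 3-year annuity: $5.99 × [1 − (1+0.101)^−3] / 0.101 = 14.87006
Perpetuity value at year 3: $10.74 / 0.101 = 106.33663
PV of perpetuity: 106.33663 / (1+0.101)^3 = 79.67479
Total PV = 14.87006 + 79.67479 = 94.54485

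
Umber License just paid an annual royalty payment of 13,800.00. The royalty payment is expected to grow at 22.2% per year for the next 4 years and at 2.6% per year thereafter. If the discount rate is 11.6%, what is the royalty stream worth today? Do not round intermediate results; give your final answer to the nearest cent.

295770.77

D_1 = 16863.60000
D_2 = 20607.31920
D_3 = 25182.14406
D_4 = 30772.58004
Terminal value at year 4: TV = D_4×(1+g_2)/(r−g_2) = 31572.66713/0.09 = 350807.41250
P_0 = D_1/(1+r)^1 + D_2/(1+r)^2 + D_3/(1+r)^3 + D_4/(1+r)^4 + TV/(1+r)^4
    = 15110.75269 + 16546.00339 + 18117.57719 + 19838.42234 + 226158.01463 = 295770.77023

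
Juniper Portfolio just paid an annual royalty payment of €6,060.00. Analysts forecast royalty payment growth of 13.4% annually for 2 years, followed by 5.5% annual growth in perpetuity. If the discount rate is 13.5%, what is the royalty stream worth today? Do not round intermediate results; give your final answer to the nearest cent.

€91879.48

D_1 = 6872.04000
D_2 = 7792.89336
Terminal value at year 2: TV = D_2×(1+g_2)/(r−g_2) = 8221.50249/0.08 = 102768.78118
P_0 = D_1/(1+r)^1 + D_2/(1+r)^2 + TV/(1+r)^2
    = 6054.66079 + 6049.32629 + 79775.49045 = 91879.47753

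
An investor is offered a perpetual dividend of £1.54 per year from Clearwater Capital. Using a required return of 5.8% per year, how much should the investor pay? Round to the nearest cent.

£26.55

Level perpetuity: PV = C / r = £1.54 / 0.058 = £26.55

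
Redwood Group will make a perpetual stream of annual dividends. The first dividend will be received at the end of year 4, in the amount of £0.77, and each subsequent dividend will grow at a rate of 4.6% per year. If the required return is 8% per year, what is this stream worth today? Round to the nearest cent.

£17.98

Value at end of year 3: C₁ / (r − g) = £0.77 / (0.08 − 0.046) = £22.6471
Discount to today: PV = £22.6471 / (1 + 0.08)^3 = £22.6471 / 1.259712 = £17.98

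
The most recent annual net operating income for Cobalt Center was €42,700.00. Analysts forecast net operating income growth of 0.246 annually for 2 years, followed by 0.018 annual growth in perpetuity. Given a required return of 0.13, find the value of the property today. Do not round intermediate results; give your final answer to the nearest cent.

€570885.77

D_1 = 53204.20000
D_2 = 66292.43320
Terminal value at year 2: TV = D_2×(1+g_2)/(r−g_2) = 67485.69700/0.112 = 602550.86605
P_0 = D_1/(1+r)^1 + D_2/(1+r)^2 + TV/(1+r)^2
    = 47083.36283 + 51916.69919 + 471885.71231 = 570885.77434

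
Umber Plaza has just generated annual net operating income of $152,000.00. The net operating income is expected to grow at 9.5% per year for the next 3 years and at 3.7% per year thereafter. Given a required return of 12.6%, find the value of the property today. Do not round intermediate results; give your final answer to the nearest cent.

$2060118.43

D_1 = 166440.00000
D_2 = 182251.80000
D_3 = 199565.72100
Terminal value at year 3: TV = D_3×(1+g_2)/(r−g_2) = 206949.65268/0.089 = 2325276.99637
P_0 = D_1/(1+r)^1 + D_2/(1+r)^2 + D_3/(1+r)^3 + TV/(1+r)^3
    = 147815.27531 + 143745.76063 + 139788.28409 + 1628769.10789 = 2060118.42791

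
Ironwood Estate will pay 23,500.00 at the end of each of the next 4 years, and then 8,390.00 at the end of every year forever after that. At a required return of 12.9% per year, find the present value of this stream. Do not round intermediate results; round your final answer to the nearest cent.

110076.57

PV of 4-year annuity: 23,500.00 × [1 − (1+0.129)^−4] / 0.129 = 70045.56117
Perpetuity value at year 4: 8,390.00 / 0.129 = 65038.75969
PV of perpetuity: 65038.75969 / (1+0.129)^4 = 40031.00402
Total PV = 70045.56117 + 40031.00402 = 110076.56519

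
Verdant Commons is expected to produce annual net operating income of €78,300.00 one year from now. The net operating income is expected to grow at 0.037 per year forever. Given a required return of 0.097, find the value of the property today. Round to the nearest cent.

€1305000.00

Growing perpetuity: P = D₁ / (r − g) = €78,300.0000 / (0.097 − 0.037) = €1,305,000.00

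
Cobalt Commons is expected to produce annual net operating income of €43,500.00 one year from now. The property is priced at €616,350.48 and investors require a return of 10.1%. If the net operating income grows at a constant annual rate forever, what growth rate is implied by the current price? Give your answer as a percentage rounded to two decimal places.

3.04%

P = D₁/(r−g) ⇒ g = r − D₁/P = 0.101 − €43,500.00/€616,350.48 = 0.030423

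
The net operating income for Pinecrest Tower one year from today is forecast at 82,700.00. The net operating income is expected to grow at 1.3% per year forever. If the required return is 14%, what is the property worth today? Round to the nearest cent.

Growing perpetuity: P = D₁ / (r − g) = 82,700.0000 / (0.14 − 0.013) = 651,181.10

651181.10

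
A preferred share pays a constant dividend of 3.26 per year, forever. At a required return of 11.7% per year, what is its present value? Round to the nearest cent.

Level perpetuity: PV = C / r = 3.26 / 0.117 = 27.86

27.86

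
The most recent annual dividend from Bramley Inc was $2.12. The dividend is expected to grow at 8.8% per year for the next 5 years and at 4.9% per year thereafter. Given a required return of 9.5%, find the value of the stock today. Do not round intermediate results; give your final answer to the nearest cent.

D_1 = 2.30656
D_2 = 2.50954
D_3 = 2.73038
D_4 = 2.97065
D_5 = 3.23207
Terminal value at year 5: TV = D_5×(1+g_2)/(r−g_2) = 3.39044/0.046 = 73.70518
P_0 = D_1/(1+r)^1 + D_2/(1+r)^2 + D_3/(1+r)^3 + D_4/(1+r)^4 + D_5/(1+r)^5 + TV/(1+r)^5
    = 2.10645 + 2.09298 + 2.07960 + 2.06631 + 2.05310 + 46.81957 = 57.21800

$57.22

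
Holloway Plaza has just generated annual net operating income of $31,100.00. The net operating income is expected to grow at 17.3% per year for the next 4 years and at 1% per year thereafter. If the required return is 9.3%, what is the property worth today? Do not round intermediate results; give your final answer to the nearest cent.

D_1 = 36480.30000
D_2 = 42791.39190
D_3 = 50194.30270
D_4 = 58877.91707
Terminal value at year 4: TV = D_4×(1+g_2)/(r−g_2) = 59466.69624/0.083 = 716466.21971
P_0 = D_1/(1+r)^1 + D_2/(1+r)^2 + D_3/(1+r)^3 + D_4/(1+r)^4 + TV/(1+r)^4
    = 33376.30375 + 35819.21711 + 38440.93474 + 41254.54387 + 502013.12418 = 650904.12364

$650904.12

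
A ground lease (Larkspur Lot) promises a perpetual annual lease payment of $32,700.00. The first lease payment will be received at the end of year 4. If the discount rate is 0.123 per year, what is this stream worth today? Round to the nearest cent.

$187716.90

Value at end of year 3: C / r = $32,700.00 / 0.123 = $265,853.6585
Discount to today: PV = $265,853.6585 / (1 + 0.123)^3 = $265,853.6585 / 1.416248 = $187,716.90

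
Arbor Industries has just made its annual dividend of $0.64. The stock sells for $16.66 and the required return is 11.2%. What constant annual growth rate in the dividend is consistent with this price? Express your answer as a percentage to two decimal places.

7.09%

P = D₀(1+g)/(r−g) ⇒ P(r−g) = D₀(1+g) ⇒ g(P+D₀) = P·r − D₀
g = (P·r − D₀)/(P + D₀) = ($16.66×0.112 − $0.64) / ($16.66 + $0.64) = 0.070862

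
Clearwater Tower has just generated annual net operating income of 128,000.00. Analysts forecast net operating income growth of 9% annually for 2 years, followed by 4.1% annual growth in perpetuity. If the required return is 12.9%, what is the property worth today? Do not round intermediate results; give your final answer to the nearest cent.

D_1 = 139520.00000
D_2 = 152076.80000
Terminal value at year 2: TV = D_2×(1+g_2)/(r−g_2) = 158311.94880/0.088 = 1798999.41818
P_0 = D_1/(1+r)^1 + D_2/(1+r)^2 + TV/(1+r)^2
    = 123578.38795 + 119309.51539 + 1411377.33541 = 1654265.23875

1654265.24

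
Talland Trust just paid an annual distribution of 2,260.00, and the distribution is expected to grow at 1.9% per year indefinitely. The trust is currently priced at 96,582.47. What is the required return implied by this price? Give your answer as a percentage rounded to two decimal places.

4.28%

D₁ = 2,260.00 × 1.019 = 2,302.9400
P = D₁/(r − g) ⇒ r = D₁/P + g = 2,302.9400/96,582.47 + 0.019 = 0.023844 + 0.019 = 0.042844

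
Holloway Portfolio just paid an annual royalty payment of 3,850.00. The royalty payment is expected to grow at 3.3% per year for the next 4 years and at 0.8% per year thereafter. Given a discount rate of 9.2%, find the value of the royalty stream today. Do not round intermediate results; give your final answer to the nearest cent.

D_1 = 3977.05000
D_2 = 4108.29265
D_3 = 4243.86631
D_4 = 4383.91390
Terminal value at year 4: TV = D_4×(1+g_2)/(r−g_2) = 4418.98521/0.084 = 52606.96675
P_0 = D_1/(1+r)^1 + D_2/(1+r)^2 + D_3/(1+r)^3 + D_4/(1+r)^4 + TV/(1+r)^4
    = 3641.98718 + 3445.21315 + 3259.07068 + 3082.98536 + 36995.82429 = 50425.08066

50425.08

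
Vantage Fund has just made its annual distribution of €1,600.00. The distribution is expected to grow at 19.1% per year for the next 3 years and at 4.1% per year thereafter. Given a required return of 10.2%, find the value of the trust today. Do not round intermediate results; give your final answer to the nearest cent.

D_1 = 1905.60000
D_2 = 2269.56960
D_3 = 2703.05739
Terminal value at year 3: TV = D_3×(1+g_2)/(r−g_2) = 2813.88275/0.061 = 46129.22536
P_0 = D_1/(1+r)^1 + D_2/(1+r)^2 + D_3/(1+r)^3 + TV/(1+r)^3
    = 1729.21960 + 1868.87527 + 2019.80984 + 34469.21382 = 40087.11853

€40087.12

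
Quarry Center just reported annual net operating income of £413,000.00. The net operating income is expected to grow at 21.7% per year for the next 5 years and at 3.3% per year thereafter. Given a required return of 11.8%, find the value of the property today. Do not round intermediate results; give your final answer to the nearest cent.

£10354210.65

D_1 = 502621.00000
D_2 = 611689.75700
D_3 = 744426.43427
D_4 = 905966.97051
D_5 = 1102561.80311
Terminal value at year 5: TV = D_5×(1+g_2)/(r−g_2) = 1138946.34261/0.085 = 13399368.73656
P_0 = D_1/(1+r)^1 + D_2/(1+r)^2 + D_3/(1+r)^3 + D_4/(1+r)^4 + D_5/(1+r)^5 + TV/(1+r)^5
    = 449571.55635 + 489381.56000 + 532716.77864 + 579889.37353 + 631239.14811 + 7671412.23522 = 10354210.65185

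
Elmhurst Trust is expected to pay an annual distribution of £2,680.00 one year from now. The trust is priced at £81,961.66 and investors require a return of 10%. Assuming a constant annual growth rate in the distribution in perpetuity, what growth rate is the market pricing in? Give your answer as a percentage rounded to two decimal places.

P = D₁/(r−g) ⇒ g = r − D₁/P = 0.1 − £2,680.00/£81,961.66 = 0.067302

6.73%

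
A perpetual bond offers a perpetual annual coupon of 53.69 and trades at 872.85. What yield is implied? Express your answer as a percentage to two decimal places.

6.15%

P = C/r ⇒ r = C/P = 53.69/872.85 = 0.061511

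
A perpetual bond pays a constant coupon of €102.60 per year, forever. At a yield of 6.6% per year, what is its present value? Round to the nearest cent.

Level perpetuity: PV = C / r = €102.60 / 0.066 = €1,554.55

€1554.55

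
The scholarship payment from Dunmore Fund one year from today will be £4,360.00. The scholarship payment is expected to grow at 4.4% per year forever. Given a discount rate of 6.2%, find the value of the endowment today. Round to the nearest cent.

£242222.22

Growing perpetuity: P = D₁ / (r − g) = £4,360.0000 / (0.062 − 0.044) = £242,222.22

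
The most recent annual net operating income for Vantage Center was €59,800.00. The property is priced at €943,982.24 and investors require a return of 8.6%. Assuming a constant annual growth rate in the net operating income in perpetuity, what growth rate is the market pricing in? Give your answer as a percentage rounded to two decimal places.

2.13%

P = D₀(1+g)/(r−g) ⇒ P(r−g) = D₀(1+g) ⇒ g(P+D₀) = P·r − D₀
g = (P·r − D₀)/(P + D₀) = (€943,982.24×0.086 − €59,800.00) / (€943,982.24 + €59,800.00) = 0.021302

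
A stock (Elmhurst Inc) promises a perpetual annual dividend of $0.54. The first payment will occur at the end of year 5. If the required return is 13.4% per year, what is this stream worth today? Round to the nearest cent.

Value at end of year 4: C / r = $0.54 / 0.134 = $4.0299
Discount to today: PV = $4.0299 / (1 + 0.134)^4 = $4.0299 / 1.653683 = $2.44

$2.44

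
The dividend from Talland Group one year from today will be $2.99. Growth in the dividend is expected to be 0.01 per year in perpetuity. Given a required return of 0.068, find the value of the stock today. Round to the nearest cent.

Growing perpetuity: P = D₁ / (r − g) = $2.9900 / (0.068 − 0.01) = $51.55

$51.55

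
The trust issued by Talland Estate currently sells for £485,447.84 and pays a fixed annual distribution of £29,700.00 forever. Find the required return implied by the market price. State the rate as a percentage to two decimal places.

6.12%

P = C/r ⇒ r = C/P = £29,700.00/£485,447.84 = 0.061181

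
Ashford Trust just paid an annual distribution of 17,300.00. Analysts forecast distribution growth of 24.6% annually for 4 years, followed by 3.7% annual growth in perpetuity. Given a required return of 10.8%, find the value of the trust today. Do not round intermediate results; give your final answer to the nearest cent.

D_1 = 21555.80000
D_2 = 26858.52680
D_3 = 33465.72439
D_4 = 41698.29259
Terminal value at year 4: TV = D_4×(1+g_2)/(r−g_2) = 43241.12942/0.071 = 609029.99182
P_0 = D_1/(1+r)^1 + D_2/(1+r)^2 + D_3/(1+r)^3 + D_4/(1+r)^4 + TV/(1+r)^4
    = 19454.69314 + 21877.75059 + 24602.59678 + 27666.81913 + 404091.42863 = 497693.28827

497693.29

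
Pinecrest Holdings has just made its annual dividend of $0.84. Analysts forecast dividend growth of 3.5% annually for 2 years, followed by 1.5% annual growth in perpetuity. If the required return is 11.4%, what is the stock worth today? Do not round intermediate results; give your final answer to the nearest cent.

$8.94

D_1 = 0.86940
D_2 = 0.89983
Terminal value at year 2: TV = D_2×(1+g_2)/(r−g_2) = 0.91333/0.099 = 9.22552
P_0 = D_1/(1+r)^1 + D_2/(1+r)^2 + TV/(1+r)^2
    = 0.78043 + 0.72509 + 7.43396 = 8.93948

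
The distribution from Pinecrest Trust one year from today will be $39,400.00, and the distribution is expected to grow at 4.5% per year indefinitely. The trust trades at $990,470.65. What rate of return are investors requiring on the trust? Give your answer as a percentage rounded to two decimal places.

P = D₁/(r − g) ⇒ r = D₁/P + g = $39,400.0000/$990,470.65 + 0.045 = 0.039779 + 0.045 = 0.084779

8.48%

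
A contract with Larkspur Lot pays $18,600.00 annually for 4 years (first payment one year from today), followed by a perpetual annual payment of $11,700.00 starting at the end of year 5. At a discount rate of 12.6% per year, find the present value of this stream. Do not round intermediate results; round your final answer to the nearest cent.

PV of 4-year annuity: $18,600.00 × [1 − (1+0.126)^−4] / 0.126 = 55788.14839
Perpetuity value at year 4: $11,700.00 / 0.126 = 92857.14286
PV of perpetuity: 92857.14286 / (1+0.126)^4 = 57764.59790
Total PV = 55788.14839 + 57764.59790 = 113552.74629

$113552.75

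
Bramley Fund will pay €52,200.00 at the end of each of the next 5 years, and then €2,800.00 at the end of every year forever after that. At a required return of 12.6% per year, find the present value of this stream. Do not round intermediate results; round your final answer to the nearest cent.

€197682.72

PV of 5-year annuity: €52,200.00 × [1 − (1+0.126)^−5] / 0.126 = 185405.62969
Perpetuity value at year 5: €2,800.00 / 0.126 = 22222.22222
PV of perpetuity: 22222.22222 / (1+0.126)^5 = 12277.09266
Total PV = 185405.62969 + 12277.09266 = 197682.72235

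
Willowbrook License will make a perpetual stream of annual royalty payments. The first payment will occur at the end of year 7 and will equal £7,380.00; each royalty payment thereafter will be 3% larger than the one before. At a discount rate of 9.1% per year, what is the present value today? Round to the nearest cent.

£71742.75

Value at end of year 6: C₁ / (r − g) = £7,380.00 / (0.091 − 0.03) = £120,983.6066
Discount to today: PV = £120,983.6066 / (1 + 0.091)^6 = £120,983.6066 / 1.686353 = £71,742.75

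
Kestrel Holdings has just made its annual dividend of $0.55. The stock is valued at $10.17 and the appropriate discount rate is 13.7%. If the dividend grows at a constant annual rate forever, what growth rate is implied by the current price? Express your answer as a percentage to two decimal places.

P = D₀(1+g)/(r−g) ⇒ P(r−g) = D₀(1+g) ⇒ g(P+D₀) = P·r − D₀
g = (P·r − D₀)/(P + D₀) = ($10.17×0.137 − $0.55) / ($10.17 + $0.55) = 0.078665

7.87%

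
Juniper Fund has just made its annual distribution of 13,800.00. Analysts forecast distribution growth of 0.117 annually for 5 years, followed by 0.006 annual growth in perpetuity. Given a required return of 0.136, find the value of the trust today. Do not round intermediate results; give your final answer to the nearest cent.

163768.08

D_1 = 15414.60000
D_2 = 17218.10820
D_3 = 19232.62686
D_4 = 21482.84420
D_5 = 23996.33697
Terminal value at year 5: TV = D_5×(1+g_2)/(r−g_2) = 24140.31500/0.13 = 185694.73073
P_0 = D_1/(1+r)^1 + D_2/(1+r)^2 + D_3/(1+r)^3 + D_4/(1+r)^4 + D_5/(1+r)^5 + TV/(1+r)^5
    = 13569.19014 + 13342.24066 + 13119.08698 + 12899.66564 + 12683.91419 + 98153.98208 = 163768.07969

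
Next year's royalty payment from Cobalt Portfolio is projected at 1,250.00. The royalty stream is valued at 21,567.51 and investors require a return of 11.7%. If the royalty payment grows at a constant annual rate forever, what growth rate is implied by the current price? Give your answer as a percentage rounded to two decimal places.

5.90%

P = D₁/(r−g) ⇒ g = r − D₁/P = 0.117 − 1,250.00/21,567.51 = 0.059042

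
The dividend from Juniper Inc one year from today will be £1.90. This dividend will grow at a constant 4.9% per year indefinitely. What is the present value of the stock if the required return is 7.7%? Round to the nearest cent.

£67.86

Growing perpetuity: P = D₁ / (r − g) = £1.9000 / (0.077 − 0.049) = £67.86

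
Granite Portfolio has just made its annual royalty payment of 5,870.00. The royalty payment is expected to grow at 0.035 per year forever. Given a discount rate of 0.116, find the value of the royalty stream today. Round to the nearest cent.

D₁ = D₀ × (1 + g) = 5,870.00 × 1.035 = 6,075.4500
Growing perpetuity: P = D₁ / (r − g) = 6,075.4500 / (0.116 − 0.035) = 75,005.56

75005.56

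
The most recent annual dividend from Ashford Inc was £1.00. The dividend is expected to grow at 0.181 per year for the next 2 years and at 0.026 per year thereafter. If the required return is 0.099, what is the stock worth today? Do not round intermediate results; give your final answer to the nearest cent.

D_1 = 1.18100
D_2 = 1.39476
Terminal value at year 2: TV = D_2×(1+g_2)/(r−g_2) = 1.43102/0.073 = 19.60308
P_0 = D_1/(1+r)^1 + D_2/(1+r)^2 + TV/(1+r)^2
    = 1.07461 + 1.15479 + 16.23039 = 18.45980

£18.46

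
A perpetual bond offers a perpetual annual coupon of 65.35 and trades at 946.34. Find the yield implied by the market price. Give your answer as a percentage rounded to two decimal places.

P = C/r ⇒ r = C/P = 65.35/946.34 = 0.069056

6.91%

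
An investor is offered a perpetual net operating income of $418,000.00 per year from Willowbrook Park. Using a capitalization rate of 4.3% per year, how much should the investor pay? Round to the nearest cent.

Level perpetuity: PV = C / r = $418,000.00 / 0.043 = $9,720,930.23

$9720930.23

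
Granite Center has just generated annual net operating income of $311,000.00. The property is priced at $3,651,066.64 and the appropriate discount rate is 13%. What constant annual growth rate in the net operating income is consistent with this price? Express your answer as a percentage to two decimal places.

4.13%

P = D₀(1+g)/(r−g) ⇒ P(r−g) = D₀(1+g) ⇒ g(P+D₀) = P·r − D₀
g = (P·r − D₀)/(P + D₀) = ($3,651,066.64×0.13 − $311,000.00) / ($3,651,066.64 + $311,000.00) = 0.041301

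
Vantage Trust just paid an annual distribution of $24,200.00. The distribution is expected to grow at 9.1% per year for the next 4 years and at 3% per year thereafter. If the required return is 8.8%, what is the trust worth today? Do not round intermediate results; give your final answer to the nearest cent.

D_1 = 26402.20000
D_2 = 28804.80020
D_3 = 31426.03702
D_4 = 34285.80639
Terminal value at year 4: TV = D_4×(1+g_2)/(r−g_2) = 35314.38058/0.058 = 608868.63066
P_0 = D_1/(1+r)^1 + D_2/(1+r)^2 + D_3/(1+r)^3 + D_4/(1+r)^4 + TV/(1+r)^4
    = 24266.72794 + 24333.63987 + 24400.73631 + 24468.01775 + 434518.24626 = 531987.36813

$531987.37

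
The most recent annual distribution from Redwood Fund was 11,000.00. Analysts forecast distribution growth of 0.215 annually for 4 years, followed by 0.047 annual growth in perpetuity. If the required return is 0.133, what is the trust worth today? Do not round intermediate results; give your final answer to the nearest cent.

229661.69

D_1 = 13365.00000
D_2 = 16238.47500
D_3 = 19729.74713
D_4 = 23971.64276
Terminal value at year 4: TV = D_4×(1+g_2)/(r−g_2) = 25098.30997/0.086 = 291840.81356
P_0 = D_1/(1+r)^1 + D_2/(1+r)^2 + D_3/(1+r)^3 + D_4/(1+r)^4 + TV/(1+r)^4
    = 11796.11650 + 12649.85133 + 13565.37455 + 14547.15805 + 177103.19166 = 229661.69209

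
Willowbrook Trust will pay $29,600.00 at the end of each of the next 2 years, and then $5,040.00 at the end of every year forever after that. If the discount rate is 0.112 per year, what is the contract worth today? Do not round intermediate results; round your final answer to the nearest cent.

PV of 2-year annuity: $29,600.00 × [1 − (1+0.112)^−2] / 0.112 = 50556.38942
Perpetuity value at year 2: $5,040.00 / 0.112 = 45000.00000
PV of perpetuity: 45000.00000 / (1+0.112)^2 = 36391.74991
Total PV = 50556.38942 + 36391.74991 = 86948.13933

$86948.14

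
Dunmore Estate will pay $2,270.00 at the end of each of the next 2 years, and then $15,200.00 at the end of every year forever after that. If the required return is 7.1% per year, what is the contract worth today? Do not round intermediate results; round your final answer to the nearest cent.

PV of 2-year annuity: $2,270.00 × [1 − (1+0.071)^−2] / 0.071 = 4098.51958
Perpetuity value at year 2: $15,200.00 / 0.071 = 214084.50704
PV of perpetuity: 214084.50704 / (1+0.071)^2 = 186640.67548
Total PV = 4098.51958 + 186640.67548 = 190739.19506

$190739.20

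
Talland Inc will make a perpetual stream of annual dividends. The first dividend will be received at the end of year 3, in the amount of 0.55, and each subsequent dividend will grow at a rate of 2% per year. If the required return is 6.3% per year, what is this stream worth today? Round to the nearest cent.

11.32

Value at end of year 2: C₁ / (r − g) = 0.55 / (0.063 − 0.02) = 12.7907
Discount to today: PV = 12.7907 / (1 + 0.063)^2 = 12.7907 / 1.129969 = 11.32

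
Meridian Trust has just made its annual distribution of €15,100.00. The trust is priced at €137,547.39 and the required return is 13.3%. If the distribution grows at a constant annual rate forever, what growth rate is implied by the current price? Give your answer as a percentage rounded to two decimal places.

P = D₀(1+g)/(r−g) ⇒ P(r−g) = D₀(1+g) ⇒ g(P+D₀) = P·r − D₀
g = (P·r − D₀)/(P + D₀) = (€137,547.39×0.133 − €15,100.00) / (€137,547.39 + €15,100.00) = 0.020923

2.09%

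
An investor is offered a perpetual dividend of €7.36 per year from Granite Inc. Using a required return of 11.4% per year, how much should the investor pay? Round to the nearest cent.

€64.56

Level perpetuity: PV = C / r = €7.36 / 0.114 = €64.56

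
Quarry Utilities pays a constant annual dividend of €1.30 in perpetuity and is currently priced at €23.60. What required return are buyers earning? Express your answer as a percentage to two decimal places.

P = C/r ⇒ r = C/P = €1.30/€23.60 = 0.055085

5.51%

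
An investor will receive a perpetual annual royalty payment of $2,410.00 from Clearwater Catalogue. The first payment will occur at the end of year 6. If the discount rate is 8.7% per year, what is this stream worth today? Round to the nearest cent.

Value at end of year 5: C / r = $2,410.00 / 0.087 = $27,701.1494
Discount to today: PV = $27,701.1494 / (1 + 0.087)^5 = $27,701.1494 / 1.517566 = $18,253.66

$18253.66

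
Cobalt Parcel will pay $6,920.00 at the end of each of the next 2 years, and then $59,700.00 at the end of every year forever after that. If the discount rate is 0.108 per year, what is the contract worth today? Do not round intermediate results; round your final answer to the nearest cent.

PV of 2-year annuity: $6,920.00 × [1 − (1+0.108)^−2] / 0.108 = 11882.20881
Perpetuity value at year 2: $59,700.00 / 0.108 = 552777.77778
PV of perpetuity: 552777.77778 / (1+0.108)^2 = 450267.97053
Total PV = 11882.20881 + 450267.97053 = 462150.17935

$462150.18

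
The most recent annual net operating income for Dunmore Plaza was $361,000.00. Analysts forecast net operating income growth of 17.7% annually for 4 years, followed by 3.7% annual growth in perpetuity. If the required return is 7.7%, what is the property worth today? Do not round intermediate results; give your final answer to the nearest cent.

D_1 = 424897.00000
D_2 = 500103.76900
D_3 = 588622.13611
D_4 = 692808.25421
Terminal value at year 4: TV = D_4×(1+g_2)/(r−g_2) = 718442.15961/0.04 = 17961053.99026
P_0 = D_1/(1+r)^1 + D_2/(1+r)^2 + D_3/(1+r)^3 + D_4/(1+r)^4 + TV/(1+r)^4
    = 394519.03435 + 431150.32817 + 471182.85632 + 514932.42515 + 13349623.12195 = 15161407.76593

$15161407.77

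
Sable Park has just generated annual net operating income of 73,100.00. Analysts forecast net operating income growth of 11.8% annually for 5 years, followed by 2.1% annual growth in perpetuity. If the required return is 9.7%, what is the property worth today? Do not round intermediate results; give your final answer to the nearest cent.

1466739.67

D_1 = 81725.80000
D_2 = 91369.44440
D_3 = 102151.03884
D_4 = 114204.86142
D_5 = 127681.03507
Terminal value at year 5: TV = D_5×(1+g_2)/(r−g_2) = 130362.33681/0.076 = 1715293.90535
P_0 = D_1/(1+r)^1 + D_2/(1+r)^2 + D_3/(1+r)^3 + D_4/(1+r)^4 + D_5/(1+r)^5 + TV/(1+r)^5
    = 74499.36190 + 75925.51194 + 77378.96294 + 78860.23753 + 80369.86833 + 1079705.73115 = 1466739.67380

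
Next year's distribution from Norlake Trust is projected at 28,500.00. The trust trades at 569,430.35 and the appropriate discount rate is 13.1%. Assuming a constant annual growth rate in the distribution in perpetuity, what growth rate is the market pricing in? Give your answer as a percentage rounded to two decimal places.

8.09%

P = D₁/(r−g) ⇒ g = r − D₁/P = 0.131 − 28,500.00/569,430.35 = 0.080950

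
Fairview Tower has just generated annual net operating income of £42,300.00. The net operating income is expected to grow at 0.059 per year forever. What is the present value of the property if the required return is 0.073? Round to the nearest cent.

D₁ = D₀ × (1 + g) = £42,300.00 × 1.059 = £44,795.7000
Growing perpetuity: P = D₁ / (r − g) = £44,795.7000 / (0.073 − 0.059) = £3,199,692.86

£3199692.86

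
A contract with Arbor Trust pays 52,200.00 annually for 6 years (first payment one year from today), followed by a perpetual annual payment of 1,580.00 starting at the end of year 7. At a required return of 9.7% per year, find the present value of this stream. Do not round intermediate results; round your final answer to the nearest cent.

238703.76

PV of 6-year annuity: 52,200.00 × [1 − (1+0.097)^−6] / 0.097 = 229357.33336
Perpetuity value at year 6: 1,580.00 / 0.097 = 16288.65979
PV of perpetuity: 16288.65979 / (1+0.097)^6 = 9346.42633
Total PV = 229357.33336 + 9346.42633 = 238703.75969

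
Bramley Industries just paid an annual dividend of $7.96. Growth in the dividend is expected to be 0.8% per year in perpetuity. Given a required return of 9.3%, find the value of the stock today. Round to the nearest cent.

$94.40

D₁ = D₀ × (1 + g) = $7.96 × 1.008 = $8.0237
Growing perpetuity: P = D₁ / (r − g) = $8.0237 / (0.093 − 0.008) = $94.40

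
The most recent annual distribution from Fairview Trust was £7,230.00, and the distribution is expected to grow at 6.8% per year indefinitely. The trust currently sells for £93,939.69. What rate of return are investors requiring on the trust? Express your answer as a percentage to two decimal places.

15.02%

D₁ = £7,230.00 × 1.068 = £7,721.6400
P = D₁/(r − g) ⇒ r = D₁/P + g = £7,721.6400/£93,939.69 + 0.068 = 0.082198 + 0.068 = 0.150198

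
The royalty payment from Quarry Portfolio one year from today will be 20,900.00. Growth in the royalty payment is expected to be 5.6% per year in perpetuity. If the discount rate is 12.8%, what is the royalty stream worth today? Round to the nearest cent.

Growing perpetuity: P = D₁ / (r − g) = 20,900.0000 / (0.128 − 0.056) = 290,277.78

290277.78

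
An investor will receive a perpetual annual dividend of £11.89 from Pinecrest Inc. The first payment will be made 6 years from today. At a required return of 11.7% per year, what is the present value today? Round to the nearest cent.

£58.44

Value at end of year 5: C / r = £11.89 / 0.117 = £101.6239
Discount to today: PV = £101.6239 / (1 + 0.117)^5 = £101.6239 / 1.738865 = £58.44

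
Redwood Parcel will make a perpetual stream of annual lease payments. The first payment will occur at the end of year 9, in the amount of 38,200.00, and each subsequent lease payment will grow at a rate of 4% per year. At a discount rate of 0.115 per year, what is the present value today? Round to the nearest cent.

213207.84

Value at end of year 8: C₁ / (r − g) = 38,200.00 / (0.115 − 0.04) = 509,333.3333
Discount to today: PV = 509,333.3333 / (1 + 0.115)^8 = 509,333.3333 / 2.388905 = 213,207.84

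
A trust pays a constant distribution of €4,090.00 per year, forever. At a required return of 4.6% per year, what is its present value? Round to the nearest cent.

Level perpetuity: PV = C / r = €4,090.00 / 0.046 = €88,913.04

€88913.04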